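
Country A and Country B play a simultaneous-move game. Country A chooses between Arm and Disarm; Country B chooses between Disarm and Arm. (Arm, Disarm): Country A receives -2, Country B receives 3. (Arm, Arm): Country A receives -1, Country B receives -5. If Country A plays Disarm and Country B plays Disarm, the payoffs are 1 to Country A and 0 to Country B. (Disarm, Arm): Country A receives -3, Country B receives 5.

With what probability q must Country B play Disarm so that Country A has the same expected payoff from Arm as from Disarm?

Country A's indifference between Arm and Disarm determines Country B's mixing probability q:
  Country A's payoff to Arm: q·(-2) + (1−q)·(-1) = -q - 1
  Country A's payoff to Disarm: q·1 + (1−q)·(-3) = 4q - 3
  -q - 1 = 4q - 3  ⇒  -5q = -2  ⇒  q = 2/5.

q = 2/5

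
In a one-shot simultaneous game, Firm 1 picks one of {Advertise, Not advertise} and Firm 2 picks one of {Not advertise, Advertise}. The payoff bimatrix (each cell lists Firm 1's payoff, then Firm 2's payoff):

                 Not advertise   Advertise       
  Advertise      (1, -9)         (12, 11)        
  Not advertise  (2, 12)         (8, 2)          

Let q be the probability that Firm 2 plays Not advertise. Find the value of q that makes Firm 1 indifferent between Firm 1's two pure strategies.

Firm 1's indifference between Advertise and Not advertise determines Firm 2's mixing probability q:
  Firm 1's expected payoff from Advertise: q·1 + (1−q)·12 = -11q + 12
  Firm 1's expected payoff from Not advertise: q·2 + (1−q)·8 = -6q + 8
  -11q + 12 = -6q + 8  ⇒  -5q = -4  ⇒  q = 4/5.

q = 4/5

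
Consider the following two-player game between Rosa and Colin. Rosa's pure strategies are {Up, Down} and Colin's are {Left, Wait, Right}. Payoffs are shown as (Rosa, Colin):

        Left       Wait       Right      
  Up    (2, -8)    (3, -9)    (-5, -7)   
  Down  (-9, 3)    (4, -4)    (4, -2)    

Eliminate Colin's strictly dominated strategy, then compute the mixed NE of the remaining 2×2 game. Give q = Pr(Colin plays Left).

Colin's strategy Wait is strictly dominated by Right: -7 > -9 and -2 > -4. Eliminate Wait.
For Rosa to be willing to mix, Rosa must be indifferent between Up and Down, which pins down Colin's mix.
  Rosa's expected payoff from Up: q·2 + (1−q)·(-5) = 7q - 5
  Rosa's expected payoff from Down: q·(-9) + (1−q)·4 = -13q + 4
  7q - 5 = -13q + 4  ⇒  20q = 9  ⇒  q = 9/20.

q = 9/20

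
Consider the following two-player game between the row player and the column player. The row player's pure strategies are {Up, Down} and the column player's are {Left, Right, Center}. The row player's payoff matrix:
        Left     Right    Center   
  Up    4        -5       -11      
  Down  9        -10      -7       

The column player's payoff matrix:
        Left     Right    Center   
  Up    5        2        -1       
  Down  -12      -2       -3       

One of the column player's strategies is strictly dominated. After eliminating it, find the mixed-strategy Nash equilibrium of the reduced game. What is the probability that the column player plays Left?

The column player's strategy Center is strictly dominated by Right: 2 > -1 and -2 > -3. Eliminate Center.
The column player's mix must leave the row player indifferent between Up and Down.
  the row player's payoff to Up: q·4 + (1−q)·(-5) = 9q - 5
  the row player's payoff to Down: q·9 + (1−q)·(-10) = 19q - 10
  9q - 5 = 19q - 10  ⇒  -10q = -5  ⇒  q = 1/2.

q = 1/2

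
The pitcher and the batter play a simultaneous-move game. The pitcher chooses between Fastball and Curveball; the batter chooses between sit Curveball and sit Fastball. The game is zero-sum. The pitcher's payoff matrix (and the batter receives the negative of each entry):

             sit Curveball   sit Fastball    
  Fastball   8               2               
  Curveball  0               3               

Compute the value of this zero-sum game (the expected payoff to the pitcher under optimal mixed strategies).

v = 8/3

The batter's mix must leave the pitcher indifferent between Fastball and Curveball.
  the pitcher's payoff from Fastball: q·8 + (1−q)·2 = 6q + 2
  the pitcher's payoff from Curveball: q·0 + (1−q)·3 = -3q + 3
  6q + 2 = -3q + 3  ⇒  9q = 1  ⇒  q = 1/9.
The value is the pitcher's expected payoff against this mix (using Fastball): (1/9)·8 + (8/9)·2 = 8/3.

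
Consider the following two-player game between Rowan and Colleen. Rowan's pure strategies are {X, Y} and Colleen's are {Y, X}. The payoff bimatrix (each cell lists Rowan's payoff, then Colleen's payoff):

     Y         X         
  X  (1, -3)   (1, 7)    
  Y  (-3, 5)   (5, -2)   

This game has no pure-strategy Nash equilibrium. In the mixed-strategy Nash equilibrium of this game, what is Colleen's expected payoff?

29/17

Rowan's mix must leave Colleen indifferent between Y and X.
  Colleen's payoff from Y: p·(-3) + (1−p)·5 = -8p + 5
  Colleen's payoff from X: p·7 + (1−p)·(-2) = 9p - 2
  -8p + 5 = 9p - 2  ⇒  -17p = -7  ⇒  p = 7/17.
At equilibrium Colleen is indifferent across columns, so Colleen's payoff equals the payoff from Y: (7/17)·(-3) + (10/17)·5 = 29/17.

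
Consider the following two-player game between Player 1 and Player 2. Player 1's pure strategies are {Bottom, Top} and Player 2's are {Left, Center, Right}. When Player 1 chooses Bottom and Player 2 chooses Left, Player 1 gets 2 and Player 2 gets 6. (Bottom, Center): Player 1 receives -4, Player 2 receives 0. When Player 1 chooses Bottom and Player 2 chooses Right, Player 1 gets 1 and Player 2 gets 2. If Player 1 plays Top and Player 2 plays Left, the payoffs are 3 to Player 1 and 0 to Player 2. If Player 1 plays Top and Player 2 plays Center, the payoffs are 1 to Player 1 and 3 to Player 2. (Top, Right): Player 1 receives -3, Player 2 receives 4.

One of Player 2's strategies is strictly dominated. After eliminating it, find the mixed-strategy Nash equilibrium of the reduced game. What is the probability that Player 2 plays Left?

q = 4/5

Player 2's strategy Center is strictly dominated by Right: 2 > 0 and 4 > 3. Eliminate Center.
Player 2's mix must leave Player 1 indifferent between Bottom and Top.
  Player 1's payoff to Bottom: q·2 + (1−q)·1 = q + 1
  Player 1's payoff to Top: q·3 + (1−q)·(-3) = 6q - 3
  q + 1 = 6q - 3  ⇒  -5q = -4  ⇒  q = 4/5.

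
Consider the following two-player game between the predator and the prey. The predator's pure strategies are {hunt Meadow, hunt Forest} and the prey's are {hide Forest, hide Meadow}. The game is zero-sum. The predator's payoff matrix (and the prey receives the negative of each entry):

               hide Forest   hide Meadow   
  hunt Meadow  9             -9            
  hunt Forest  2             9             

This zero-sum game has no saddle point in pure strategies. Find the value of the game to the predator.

In a mixed equilibrium the predator is indifferent between hunt Meadow and hunt Forest; this condition fixes q.
  the predator's expected payoff from hunt Meadow: q·9 + (1−q)·(-9) = 18q - 9
  the predator's expected payoff from hunt Forest: q·2 + (1−q)·9 = -7q + 9
  18q - 9 = -7q + 9  ⇒  25q = 18  ⇒  q = 18/25.
The value is the predator's expected payoff against this mix (using hunt Meadow): (18/25)·9 + (7/25)·(-9) = 99/25.

v = 99/25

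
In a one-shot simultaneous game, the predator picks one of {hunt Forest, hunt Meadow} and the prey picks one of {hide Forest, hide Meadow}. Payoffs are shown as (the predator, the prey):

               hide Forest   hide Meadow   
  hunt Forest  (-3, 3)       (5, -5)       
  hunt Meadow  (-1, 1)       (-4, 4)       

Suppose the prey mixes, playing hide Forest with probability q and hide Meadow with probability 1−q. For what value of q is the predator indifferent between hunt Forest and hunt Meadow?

q = 9/11

Set the predator's expected payoff from hunt Forest equal to that from hunt Meadow:
  the predator's payoff from hunt Forest: q·(-3) + (1−q)·5 = -8q + 5
  the predator's payoff from hunt Meadow: q·(-1) + (1−q)·(-4) = 3q - 4
  -8q + 5 = 3q - 4  ⇒  -11q = -9  ⇒  q = 9/11.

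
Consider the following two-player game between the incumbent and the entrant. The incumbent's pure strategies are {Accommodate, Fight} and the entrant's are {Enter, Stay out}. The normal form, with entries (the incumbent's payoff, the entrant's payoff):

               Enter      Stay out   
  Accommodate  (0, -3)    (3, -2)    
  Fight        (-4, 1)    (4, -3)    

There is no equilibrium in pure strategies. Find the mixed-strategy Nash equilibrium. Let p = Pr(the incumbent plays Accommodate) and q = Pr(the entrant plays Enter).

In a mixed equilibrium the entrant is indifferent between Enter and Stay out; this condition fixes p.
  the entrant's expected payoff from Enter: p·(-3) + (1−p)·1 = -4p + 1
  the entrant's expected payoff from Stay out: p·(-2) + (1−p)·(-3) = p - 3
  -4p + 1 = p - 3  ⇒  -5p = -4  ⇒  p = 4/5.
Set the incumbent's expected payoff from Accommodate equal to that from Fight:
  the incumbent's payoff from Accommodate: q·0 + (1−q)·3 = -3q + 3
  the incumbent's payoff from Fight: q·(-4) + (1−q)·4 = -8q + 4
  -3q + 3 = -8q + 4  ⇒  5q = 1  ⇒  q = 1/5.

p = 4/5, q = 1/5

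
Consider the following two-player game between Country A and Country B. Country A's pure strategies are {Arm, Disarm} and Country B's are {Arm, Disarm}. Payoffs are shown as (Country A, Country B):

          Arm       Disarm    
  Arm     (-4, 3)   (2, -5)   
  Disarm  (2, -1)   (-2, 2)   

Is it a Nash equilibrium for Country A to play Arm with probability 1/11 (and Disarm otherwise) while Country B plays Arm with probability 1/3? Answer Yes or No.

No

Given Country A's mix p = 1/11, Country B's payoff from Arm is -7/11 but from Disarm is 15/11. Country B strictly prefers Disarm, so Country B would not mix.
So the proposed profile is not a Nash equilibrium.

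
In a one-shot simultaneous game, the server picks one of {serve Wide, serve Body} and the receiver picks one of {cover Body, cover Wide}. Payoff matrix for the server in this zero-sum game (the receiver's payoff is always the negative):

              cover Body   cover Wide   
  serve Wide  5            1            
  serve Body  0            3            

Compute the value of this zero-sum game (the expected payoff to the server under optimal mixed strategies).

In a mixed equilibrium the server is indifferent between serve Wide and serve Body; this condition fixes q.
  the server's expected payoff from serve Wide: q·5 + (1−q)·1 = 4q + 1
  the server's expected payoff from serve Body: q·0 + (1−q)·3 = -3q + 3
  4q + 1 = -3q + 3  ⇒  7q = 2  ⇒  q = 2/7.
The value is the server's expected payoff against this mix (using serve Wide): (2/7)·5 + (5/7)·1 = 15/7.

v = 15/7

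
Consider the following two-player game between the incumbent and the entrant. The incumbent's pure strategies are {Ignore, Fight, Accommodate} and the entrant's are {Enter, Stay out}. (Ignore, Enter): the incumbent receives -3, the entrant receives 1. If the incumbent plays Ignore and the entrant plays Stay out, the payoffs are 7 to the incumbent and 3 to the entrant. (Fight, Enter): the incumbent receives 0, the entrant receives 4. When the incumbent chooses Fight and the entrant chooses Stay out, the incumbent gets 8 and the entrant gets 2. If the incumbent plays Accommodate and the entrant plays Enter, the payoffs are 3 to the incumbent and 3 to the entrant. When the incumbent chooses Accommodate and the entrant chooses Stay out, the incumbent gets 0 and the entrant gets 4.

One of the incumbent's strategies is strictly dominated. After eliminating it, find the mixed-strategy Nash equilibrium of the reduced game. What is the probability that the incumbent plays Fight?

The incumbent's strategy Ignore is strictly dominated by Fight: 0 > -3 and 8 > 7. Eliminate Ignore.
Set the entrant's expected payoff from Enter equal to that from Stay out:
  the entrant's payoff to Enter: p·4 + (1−p)·3 = p + 3
  the entrant's payoff to Stay out: p·2 + (1−p)·4 = -2p + 4
  p + 3 = -2p + 4  ⇒  3p = 1  ⇒  p = 1/3.

p = 1/3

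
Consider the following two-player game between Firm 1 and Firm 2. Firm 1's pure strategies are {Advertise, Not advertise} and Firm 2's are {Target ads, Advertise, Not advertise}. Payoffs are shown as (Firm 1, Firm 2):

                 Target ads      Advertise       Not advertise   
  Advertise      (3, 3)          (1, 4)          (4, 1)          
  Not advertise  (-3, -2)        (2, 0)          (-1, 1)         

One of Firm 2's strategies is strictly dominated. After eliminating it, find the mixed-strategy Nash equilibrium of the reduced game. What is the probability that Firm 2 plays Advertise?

q = 5/6

Firm 2's strategy Target ads is strictly dominated by Advertise: 4 > 3 and 0 > -2. Eliminate Target ads.
Set Firm 1's expected payoff from Advertise equal to that from Not advertise:
  Firm 1's payoff from Advertise: q·1 + (1−q)·4 = -3q + 4
  Firm 1's payoff from Not advertise: q·2 + (1−q)·(-1) = 3q - 1
  -3q + 4 = 3q - 1  ⇒  -6q = -5  ⇒  q = 5/6.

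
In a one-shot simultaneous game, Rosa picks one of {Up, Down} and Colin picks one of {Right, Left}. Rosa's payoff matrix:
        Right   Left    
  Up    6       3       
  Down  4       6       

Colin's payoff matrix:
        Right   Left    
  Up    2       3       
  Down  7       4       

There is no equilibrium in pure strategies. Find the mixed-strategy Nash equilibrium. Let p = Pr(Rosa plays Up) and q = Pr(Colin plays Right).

p = 3/4, q = 3/5

Colin's indifference between Right and Left determines Rosa's mixing probability p:
  Colin's payoff to Right: p·2 + (1−p)·7 = -5p + 7
  Colin's payoff to Left: p·3 + (1−p)·4 = -p + 4
  -5p + 7 = -p + 4  ⇒  -4p = -3  ⇒  p = 3/4.
Set Rosa's expected payoff from Up equal to that from Down:
  Rosa's expected payoff from Up: q·6 + (1−q)·3 = 3q + 3
  Rosa's expected payoff from Down: q·4 + (1−q)·6 = -2q + 6
  3q + 3 = -2q + 6  ⇒  5q = 3  ⇒  q = 3/5.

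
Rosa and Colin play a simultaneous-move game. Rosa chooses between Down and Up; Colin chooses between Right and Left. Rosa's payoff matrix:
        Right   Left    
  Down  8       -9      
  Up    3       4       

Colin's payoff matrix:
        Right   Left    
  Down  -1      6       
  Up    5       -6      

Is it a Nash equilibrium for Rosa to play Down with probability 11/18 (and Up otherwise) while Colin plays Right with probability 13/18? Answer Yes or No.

Check Colin's indifference given Rosa's mix p = 11/18:
  payoff from Right = 4/3; payoff from Left = 4/3 — equal.
Check Rosa's indifference given Colin's mix q = 13/18:
  payoff from Down = 59/18; payoff from Up = 59/18 — equal.
Both players are indifferent, so neither can profitably deviate.

Yes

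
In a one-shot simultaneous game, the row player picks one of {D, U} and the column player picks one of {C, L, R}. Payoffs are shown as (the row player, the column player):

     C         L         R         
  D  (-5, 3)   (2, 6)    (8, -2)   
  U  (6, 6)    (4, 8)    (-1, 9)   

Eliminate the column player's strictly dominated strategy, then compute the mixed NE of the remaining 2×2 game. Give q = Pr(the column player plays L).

q = 9/11

The column player's strategy C is strictly dominated by L: 6 > 3 and 8 > 6. Eliminate C.
Set the row player's expected payoff from D equal to that from U:
  the row player's payoff from D: q·2 + (1−q)·8 = -6q + 8
  the row player's payoff from U: q·4 + (1−q)·(-1) = 5q - 1
  -6q + 8 = 5q - 1  ⇒  -11q = -9  ⇒  q = 9/11.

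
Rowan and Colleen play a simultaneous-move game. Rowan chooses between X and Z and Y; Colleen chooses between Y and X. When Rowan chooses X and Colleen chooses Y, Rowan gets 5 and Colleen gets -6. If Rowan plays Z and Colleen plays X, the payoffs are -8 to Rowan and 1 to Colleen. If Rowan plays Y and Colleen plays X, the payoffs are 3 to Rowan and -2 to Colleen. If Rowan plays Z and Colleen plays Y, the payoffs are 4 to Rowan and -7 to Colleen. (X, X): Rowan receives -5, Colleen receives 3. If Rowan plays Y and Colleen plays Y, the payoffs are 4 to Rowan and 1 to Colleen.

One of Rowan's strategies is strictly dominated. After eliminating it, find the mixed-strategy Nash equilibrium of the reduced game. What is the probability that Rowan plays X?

p = 1/4

Rowan's strategy Z is strictly dominated by X: 5 > 4 and -5 > -8. Eliminate Z.
In a mixed equilibrium Colleen is indifferent between Y and X; this condition fixes p.
  Colleen's expected payoff from Y: p·(-6) + (1−p)·1 = -7p + 1
  Colleen's expected payoff from X: p·3 + (1−p)·(-2) = 5p - 2
  -7p + 1 = 5p - 2  ⇒  -12p = -3  ⇒  p = 1/4.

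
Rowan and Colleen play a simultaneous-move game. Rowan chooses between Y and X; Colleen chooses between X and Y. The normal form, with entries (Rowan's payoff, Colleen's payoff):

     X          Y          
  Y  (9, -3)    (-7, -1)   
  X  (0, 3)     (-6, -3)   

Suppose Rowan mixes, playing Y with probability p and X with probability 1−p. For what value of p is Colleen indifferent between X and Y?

p = 3/4

Set Colleen's expected payoff from X equal to that from Y:
  Colleen's payoff to X: p·(-3) + (1−p)·3 = -6p + 3
  Colleen's payoff to Y: p·(-1) + (1−p)·(-3) = 2p - 3
  -6p + 3 = 2p - 3  ⇒  -8p = -6  ⇒  p = 3/4.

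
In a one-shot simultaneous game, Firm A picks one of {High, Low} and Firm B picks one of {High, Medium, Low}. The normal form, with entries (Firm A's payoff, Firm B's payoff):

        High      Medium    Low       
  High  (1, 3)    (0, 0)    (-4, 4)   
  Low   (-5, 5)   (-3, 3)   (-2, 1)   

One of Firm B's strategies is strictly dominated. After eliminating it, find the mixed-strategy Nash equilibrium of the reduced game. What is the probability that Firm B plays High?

q = 1/4

Firm B's strategy Medium is strictly dominated by High: 3 > 0 and 5 > 3. Eliminate Medium.
In a mixed equilibrium Firm A is indifferent between High and Low; this condition fixes q.
  Firm A's payoff to High: q·1 + (1−q)·(-4) = 5q - 4
  Firm A's payoff to Low: q·(-5) + (1−q)·(-2) = -3q - 2
  5q - 4 = -3q - 2  ⇒  8q = 2  ⇒  q = 1/4.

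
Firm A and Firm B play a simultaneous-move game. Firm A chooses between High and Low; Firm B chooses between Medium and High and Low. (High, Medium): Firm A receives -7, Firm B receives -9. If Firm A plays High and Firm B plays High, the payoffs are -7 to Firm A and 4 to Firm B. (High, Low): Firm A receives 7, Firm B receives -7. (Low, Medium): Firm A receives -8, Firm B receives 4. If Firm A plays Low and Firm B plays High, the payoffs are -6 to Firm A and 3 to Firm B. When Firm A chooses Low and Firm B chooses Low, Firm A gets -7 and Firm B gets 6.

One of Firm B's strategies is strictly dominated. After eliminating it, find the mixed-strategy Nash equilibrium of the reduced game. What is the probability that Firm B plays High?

q = 14/15

Firm B's strategy Medium is strictly dominated by Low: -7 > -9 and 6 > 4. Eliminate Medium.
Set Firm A's expected payoff from High equal to that from Low:
  Firm A's payoff from High: q·(-7) + (1−q)·7 = -14q + 7
  Firm A's payoff from Low: q·(-6) + (1−q)·(-7) = q - 7
  -14q + 7 = q - 7  ⇒  -15q = -14  ⇒  q = 14/15.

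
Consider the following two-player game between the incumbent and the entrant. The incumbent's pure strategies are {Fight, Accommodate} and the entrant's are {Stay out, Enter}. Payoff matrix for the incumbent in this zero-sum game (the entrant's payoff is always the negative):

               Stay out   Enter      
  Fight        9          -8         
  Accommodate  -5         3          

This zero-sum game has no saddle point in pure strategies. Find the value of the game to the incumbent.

Set the incumbent's expected payoff from Fight equal to that from Accommodate:
  the incumbent's payoff to Fight: q·9 + (1−q)·(-8) = 17q - 8
  the incumbent's payoff to Accommodate: q·(-5) + (1−q)·3 = -8q + 3
  17q - 8 = -8q + 3  ⇒  25q = 11  ⇒  q = 11/25.
The value is the incumbent's expected payoff against this mix (using Fight): (11/25)·9 + (14/25)·(-8) = -13/25.

v = -13/25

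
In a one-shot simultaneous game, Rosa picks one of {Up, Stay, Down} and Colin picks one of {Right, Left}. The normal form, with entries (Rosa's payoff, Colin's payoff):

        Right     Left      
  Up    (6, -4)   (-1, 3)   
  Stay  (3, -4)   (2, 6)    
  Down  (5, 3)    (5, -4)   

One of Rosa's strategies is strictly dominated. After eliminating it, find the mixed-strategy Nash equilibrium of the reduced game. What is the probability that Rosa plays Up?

Rosa's strategy Stay is strictly dominated by Down: 5 > 3 and 5 > 2. Eliminate Stay.
Set Colin's expected payoff from Right equal to that from Left:
  Colin's expected payoff from Right: p·(-4) + (1−p)·3 = -7p + 3
  Colin's expected payoff from Left: p·3 + (1−p)·(-4) = 7p - 4
  -7p + 3 = 7p - 4  ⇒  -14p = -7  ⇒  p = 1/2.

p = 1/2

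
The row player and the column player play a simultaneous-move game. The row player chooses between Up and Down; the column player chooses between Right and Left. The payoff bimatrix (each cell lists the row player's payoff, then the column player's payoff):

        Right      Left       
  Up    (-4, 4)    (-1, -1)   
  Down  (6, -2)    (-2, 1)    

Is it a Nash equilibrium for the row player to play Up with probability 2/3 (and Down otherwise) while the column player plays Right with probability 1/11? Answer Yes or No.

Given the row player's mix p = 2/3, the column player's payoff from Right is 2 but from Left is -1/3. The column player strictly prefers Right, so the column player would not mix.
So the proposed profile is not a Nash equilibrium.

No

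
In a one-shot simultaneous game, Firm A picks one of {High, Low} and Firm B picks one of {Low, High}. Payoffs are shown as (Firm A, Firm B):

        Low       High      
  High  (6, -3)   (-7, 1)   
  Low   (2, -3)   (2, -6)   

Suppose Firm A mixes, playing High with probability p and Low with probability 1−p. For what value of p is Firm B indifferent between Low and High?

For Firm B to be willing to mix, Firm B must be indifferent between Low and High, which pins down Firm A's mix.
  Firm B's payoff to Low: p·(-3) + (1−p)·(-3) = -3
  Firm B's payoff to High: p·1 + (1−p)·(-6) = 7p - 6
  -3 = 7p - 6  ⇒  -7p = -3  ⇒  p = 3/7.

p = 3/7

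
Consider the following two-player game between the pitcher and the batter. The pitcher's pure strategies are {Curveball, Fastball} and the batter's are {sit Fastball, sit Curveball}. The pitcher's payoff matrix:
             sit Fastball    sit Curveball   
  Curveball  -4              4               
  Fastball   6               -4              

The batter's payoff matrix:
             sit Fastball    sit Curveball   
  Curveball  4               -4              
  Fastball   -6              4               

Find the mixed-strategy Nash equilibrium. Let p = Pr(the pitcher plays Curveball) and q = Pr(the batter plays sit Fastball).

p = 5/9, q = 4/9

The batter's indifference between sit Fastball and sit Curveball determines the pitcher's mixing probability p:
  the batter's payoff to sit Fastball: p·4 + (1−p)·(-6) = 10p - 6
  the batter's payoff to sit Curveball: p·(-4) + (1−p)·4 = -8p + 4
  10p - 6 = -8p + 4  ⇒  18p = 10  ⇒  p = 5/9.
Set the pitcher's expected payoff from Curveball equal to that from Fastball:
  the pitcher's expected payoff from Curveball: q·(-4) + (1−q)·4 = -8q + 4
  the pitcher's expected payoff from Fastball: q·6 + (1−q)·(-4) = 10q - 4
  -8q + 4 = 10q - 4  ⇒  -18q = -8  ⇒  q = 4/9.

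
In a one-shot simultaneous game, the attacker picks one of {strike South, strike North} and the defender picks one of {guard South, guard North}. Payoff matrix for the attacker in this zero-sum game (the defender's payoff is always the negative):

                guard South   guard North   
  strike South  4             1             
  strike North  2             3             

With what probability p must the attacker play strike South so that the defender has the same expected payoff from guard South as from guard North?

In a mixed equilibrium the defender is indifferent between guard South and guard North; this condition fixes p.
  the defender's payoff to guard South: p·(-4) + (1−p)·(-2) = -2p - 2
  the defender's payoff to guard North: p·(-1) + (1−p)·(-3) = 2p - 3
  -2p - 2 = 2p - 3  ⇒  -4p = -1  ⇒  p = 1/4.

p = 1/4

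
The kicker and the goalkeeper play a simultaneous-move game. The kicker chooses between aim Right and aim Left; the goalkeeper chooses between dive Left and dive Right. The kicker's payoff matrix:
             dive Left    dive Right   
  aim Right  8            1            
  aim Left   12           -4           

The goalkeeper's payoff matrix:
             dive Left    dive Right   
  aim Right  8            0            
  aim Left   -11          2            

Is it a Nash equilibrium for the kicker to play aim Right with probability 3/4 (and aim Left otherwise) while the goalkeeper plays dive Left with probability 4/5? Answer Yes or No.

No

Given the kicker's mix p = 3/4, the goalkeeper's payoff from dive Left is 13/4 but from dive Right is 1/2. The goalkeeper strictly prefers dive Left, so the goalkeeper would not mix.
So the proposed profile is not a Nash equilibrium.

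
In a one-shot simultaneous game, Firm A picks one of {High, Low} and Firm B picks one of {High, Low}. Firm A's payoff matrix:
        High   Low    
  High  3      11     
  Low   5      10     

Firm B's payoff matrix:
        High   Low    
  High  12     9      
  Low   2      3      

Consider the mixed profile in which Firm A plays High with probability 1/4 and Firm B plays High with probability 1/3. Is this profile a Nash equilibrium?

Check Firm B's indifference given Firm A's mix p = 1/4:
  payoff from High = 9/2; payoff from Low = 9/2 — equal.
Check Firm A's indifference given Firm B's mix q = 1/3:
  payoff from High = 25/3; payoff from Low = 25/3 — equal.
Both players are indifferent, so neither can profitably deviate.

Yes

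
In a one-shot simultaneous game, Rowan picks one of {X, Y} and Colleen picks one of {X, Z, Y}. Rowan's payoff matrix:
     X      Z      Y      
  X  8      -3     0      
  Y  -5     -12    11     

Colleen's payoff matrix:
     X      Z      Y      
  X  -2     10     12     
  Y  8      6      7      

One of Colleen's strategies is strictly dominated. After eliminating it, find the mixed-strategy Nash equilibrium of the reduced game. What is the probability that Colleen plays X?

Colleen's strategy Z is strictly dominated by Y: 12 > 10 and 7 > 6. Eliminate Z.
Set Rowan's expected payoff from X equal to that from Y:
  Rowan's payoff to X: q·8 + (1−q)·0 = 8q
  Rowan's payoff to Y: q·(-5) + (1−q)·11 = -16q + 11
  8q = -16q + 11  ⇒  24q = 11  ⇒  q = 11/24.

q = 11/24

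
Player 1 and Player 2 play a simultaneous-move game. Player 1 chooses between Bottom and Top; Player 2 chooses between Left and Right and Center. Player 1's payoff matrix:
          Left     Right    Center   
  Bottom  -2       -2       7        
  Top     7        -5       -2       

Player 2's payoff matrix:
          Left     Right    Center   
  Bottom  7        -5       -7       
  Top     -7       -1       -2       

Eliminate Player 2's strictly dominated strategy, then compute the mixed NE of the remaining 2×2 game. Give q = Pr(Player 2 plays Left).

q = 1/4

Player 2's strategy Center is strictly dominated by Right: -5 > -7 and -1 > -2. Eliminate Center.
For Player 1 to be willing to mix, Player 1 must be indifferent between Bottom and Top, which pins down Player 2's mix.
  Player 1's payoff to Bottom: q·(-2) + (1−q)·(-2) = -2
  Player 1's payoff to Top: q·7 + (1−q)·(-5) = 12q - 5
  -2 = 12q - 5  ⇒  -12q = -3  ⇒  q = 1/4.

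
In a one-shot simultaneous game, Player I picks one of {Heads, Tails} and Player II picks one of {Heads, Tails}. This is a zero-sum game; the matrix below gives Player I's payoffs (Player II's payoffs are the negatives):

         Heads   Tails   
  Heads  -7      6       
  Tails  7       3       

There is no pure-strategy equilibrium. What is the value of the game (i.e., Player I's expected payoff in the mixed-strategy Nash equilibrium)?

Player I's indifference between Heads and Tails determines Player II's mixing probability q:
  Player I's payoff from Heads: q·(-7) + (1−q)·6 = -13q + 6
  Player I's payoff from Tails: q·7 + (1−q)·3 = 4q + 3
  -13q + 6 = 4q + 3  ⇒  -17q = -3  ⇒  q = 3/17.
The value is Player I's expected payoff against this mix (using Heads): (3/17)·(-7) + (14/17)·6 = 63/17.

v = 63/17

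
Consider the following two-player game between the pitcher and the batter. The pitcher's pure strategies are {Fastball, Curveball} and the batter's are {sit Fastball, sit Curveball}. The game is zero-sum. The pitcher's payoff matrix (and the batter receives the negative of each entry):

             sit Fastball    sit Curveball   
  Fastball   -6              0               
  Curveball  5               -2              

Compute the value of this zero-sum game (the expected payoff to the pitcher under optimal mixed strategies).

In a mixed equilibrium the pitcher is indifferent between Fastball and Curveball; this condition fixes q.
  the pitcher's payoff to Fastball: q·(-6) + (1−q)·0 = -6q
  the pitcher's payoff to Curveball: q·5 + (1−q)·(-2) = 7q - 2
  -6q = 7q - 2  ⇒  -13q = -2  ⇒  q = 2/13.
The value is the pitcher's expected payoff against this mix (using Fastball): (2/13)·(-6) + (11/13)·0 = -12/13.

v = -12/13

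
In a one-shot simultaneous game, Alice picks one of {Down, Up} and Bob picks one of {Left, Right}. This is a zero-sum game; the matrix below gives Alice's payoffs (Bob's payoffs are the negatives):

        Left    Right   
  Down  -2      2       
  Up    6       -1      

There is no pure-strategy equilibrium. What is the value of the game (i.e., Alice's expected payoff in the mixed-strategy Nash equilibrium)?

v = 10/11

In a mixed equilibrium Alice is indifferent between Down and Up; this condition fixes q.
  Alice's payoff from Down: q·(-2) + (1−q)·2 = -4q + 2
  Alice's payoff from Up: q·6 + (1−q)·(-1) = 7q - 1
  -4q + 2 = 7q - 1  ⇒  -11q = -3  ⇒  q = 3/11.
The value is Alice's expected payoff against this mix (using Down): (3/11)·(-2) + (8/11)·2 = 10/11.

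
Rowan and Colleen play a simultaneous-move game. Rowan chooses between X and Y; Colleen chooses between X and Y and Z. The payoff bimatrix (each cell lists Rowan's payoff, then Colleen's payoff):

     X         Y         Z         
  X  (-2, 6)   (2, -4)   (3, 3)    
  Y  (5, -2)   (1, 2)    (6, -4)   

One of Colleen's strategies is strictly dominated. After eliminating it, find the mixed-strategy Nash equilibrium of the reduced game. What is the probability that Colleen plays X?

q = 1/8

Colleen's strategy Z is strictly dominated by X: 6 > 3 and -2 > -4. Eliminate Z.
Set Rowan's expected payoff from X equal to that from Y:
  Rowan's payoff to X: q·(-2) + (1−q)·2 = -4q + 2
  Rowan's payoff to Y: q·5 + (1−q)·1 = 4q + 1
  -4q + 2 = 4q + 1  ⇒  -8q = -1  ⇒  q = 1/8.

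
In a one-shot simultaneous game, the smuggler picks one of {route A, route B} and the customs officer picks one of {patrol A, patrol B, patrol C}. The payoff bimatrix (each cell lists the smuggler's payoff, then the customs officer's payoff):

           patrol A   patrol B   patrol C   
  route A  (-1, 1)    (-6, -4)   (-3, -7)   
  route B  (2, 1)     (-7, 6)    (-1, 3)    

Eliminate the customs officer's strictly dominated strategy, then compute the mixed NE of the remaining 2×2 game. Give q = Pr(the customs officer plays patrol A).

The customs officer's strategy patrol C is strictly dominated by patrol B: -4 > -7 and 6 > 3. Eliminate patrol C.
The smuggler's indifference between route A and route B determines the customs officer's mixing probability q:
  the smuggler's expected payoff from route A: q·(-1) + (1−q)·(-6) = 5q - 6
  the smuggler's expected payoff from route B: q·2 + (1−q)·(-7) = 9q - 7
  5q - 6 = 9q - 7  ⇒  -4q = -1  ⇒  q = 1/4.

q = 1/4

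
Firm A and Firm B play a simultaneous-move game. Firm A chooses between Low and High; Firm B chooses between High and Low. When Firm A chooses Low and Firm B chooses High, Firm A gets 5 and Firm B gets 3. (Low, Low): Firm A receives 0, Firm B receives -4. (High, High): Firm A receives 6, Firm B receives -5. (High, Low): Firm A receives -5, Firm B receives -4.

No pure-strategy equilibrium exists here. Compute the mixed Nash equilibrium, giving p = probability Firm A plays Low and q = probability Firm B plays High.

In a mixed equilibrium Firm B is indifferent between High and Low; this condition fixes p.
  Firm B's payoff to High: p·3 + (1−p)·(-5) = 8p - 5
  Firm B's payoff to Low: p·(-4) + (1−p)·(-4) = -4
  8p - 5 = -4  ⇒  8p = 1  ⇒  p = 1/8.
For Firm A to be willing to mix, Firm A must be indifferent between Low and High, which pins down Firm B's mix.
  Firm A's expected payoff from Low: q·5 + (1−q)·0 = 5q
  Firm A's expected payoff from High: q·6 + (1−q)·(-5) = 11q - 5
  5q = 11q - 5  ⇒  -6q = -5  ⇒  q = 5/6.

p = 1/8, q = 5/6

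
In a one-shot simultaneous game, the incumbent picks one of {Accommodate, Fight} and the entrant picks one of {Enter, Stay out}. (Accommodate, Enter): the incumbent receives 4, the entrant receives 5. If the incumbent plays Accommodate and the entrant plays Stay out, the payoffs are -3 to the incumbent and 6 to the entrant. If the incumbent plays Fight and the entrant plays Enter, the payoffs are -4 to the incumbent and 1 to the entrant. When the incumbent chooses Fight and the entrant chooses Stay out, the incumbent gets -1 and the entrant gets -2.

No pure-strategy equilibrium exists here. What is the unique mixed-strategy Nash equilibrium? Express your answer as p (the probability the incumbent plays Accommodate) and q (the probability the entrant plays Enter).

p = 3/4, q = 1/5

For the entrant to be willing to mix, the entrant must be indifferent between Enter and Stay out, which pins down the incumbent's mix.
  the entrant's expected payoff from Enter: p·5 + (1−p)·1 = 4p + 1
  the entrant's expected payoff from Stay out: p·6 + (1−p)·(-2) = 8p - 2
  4p + 1 = 8p - 2  ⇒  -4p = -3  ⇒  p = 3/4.
The entrant's mix must leave the incumbent indifferent between Accommodate and Fight.
  the incumbent's payoff from Accommodate: q·4 + (1−q)·(-3) = 7q - 3
  the incumbent's payoff from Fight: q·(-4) + (1−q)·(-1) = -3q - 1
  7q - 3 = -3q - 1  ⇒  10q = 2  ⇒  q = 1/5.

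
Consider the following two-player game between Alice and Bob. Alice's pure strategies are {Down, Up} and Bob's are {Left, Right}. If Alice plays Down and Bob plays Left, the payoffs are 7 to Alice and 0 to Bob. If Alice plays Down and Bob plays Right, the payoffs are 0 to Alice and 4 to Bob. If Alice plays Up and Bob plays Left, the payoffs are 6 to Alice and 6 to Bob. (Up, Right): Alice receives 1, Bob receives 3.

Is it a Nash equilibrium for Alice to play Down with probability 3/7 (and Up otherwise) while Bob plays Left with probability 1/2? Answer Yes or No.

Yes

Check Bob's indifference given Alice's mix p = 3/7:
  payoff from Left = 24/7; payoff from Right = 24/7 — equal.
Check Alice's indifference given Bob's mix q = 1/2:
  payoff from Down = 7/2; payoff from Up = 7/2 — equal.
Both players are indifferent, so neither can profitably deviate.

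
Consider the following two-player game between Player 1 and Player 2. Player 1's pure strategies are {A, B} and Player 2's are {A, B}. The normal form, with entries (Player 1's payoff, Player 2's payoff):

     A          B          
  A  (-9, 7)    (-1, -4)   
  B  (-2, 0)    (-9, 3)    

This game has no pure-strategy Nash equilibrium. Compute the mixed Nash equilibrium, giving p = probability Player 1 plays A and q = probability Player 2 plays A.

Player 2's indifference between A and B determines Player 1's mixing probability p:
  Player 2's expected payoff from A: p·7 + (1−p)·0 = 7p
  Player 2's expected payoff from B: p·(-4) + (1−p)·3 = -7p + 3
  7p = -7p + 3  ⇒  14p = 3  ⇒  p = 3/14.
Player 1's indifference between A and B determines Player 2's mixing probability q:
  Player 1's payoff to A: q·(-9) + (1−q)·(-1) = -8q - 1
  Player 1's payoff to B: q·(-2) + (1−q)·(-9) = 7q - 9
  -8q - 1 = 7q - 9  ⇒  -15q = -8  ⇒  q = 8/15.

p = 3/14, q = 8/15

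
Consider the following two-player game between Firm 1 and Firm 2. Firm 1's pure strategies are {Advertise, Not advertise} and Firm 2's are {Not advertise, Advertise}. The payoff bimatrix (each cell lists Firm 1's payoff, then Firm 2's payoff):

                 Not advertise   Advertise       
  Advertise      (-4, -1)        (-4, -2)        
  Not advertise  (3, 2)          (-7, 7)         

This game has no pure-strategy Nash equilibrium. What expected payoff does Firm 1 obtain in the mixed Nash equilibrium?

-4

Set Firm 1's expected payoff from Advertise equal to that from Not advertise:
  Firm 1's expected payoff from Advertise: q·(-4) + (1−q)·(-4) = -4
  Firm 1's expected payoff from Not advertise: q·3 + (1−q)·(-7) = 10q - 7
  -4 = 10q - 7  ⇒  -10q = -3  ⇒  q = 3/10.
At equilibrium Firm 1 is indifferent across rows, so Firm 1's payoff equals the payoff from Advertise: (3/10)·(-4) + (7/10)·(-4) = -4.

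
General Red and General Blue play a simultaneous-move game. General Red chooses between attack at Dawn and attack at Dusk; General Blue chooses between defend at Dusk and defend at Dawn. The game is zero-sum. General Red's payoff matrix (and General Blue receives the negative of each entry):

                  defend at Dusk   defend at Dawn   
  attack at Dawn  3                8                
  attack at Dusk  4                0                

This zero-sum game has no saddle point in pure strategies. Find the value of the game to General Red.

For General Red to be willing to mix, General Red must be indifferent between attack at Dawn and attack at Dusk, which pins down General Blue's mix.
  General Red's payoff from attack at Dawn: q·3 + (1−q)·8 = -5q + 8
  General Red's payoff from attack at Dusk: q·4 + (1−q)·0 = 4q
  -5q + 8 = 4q  ⇒  -9q = -8  ⇒  q = 8/9.
The value is General Red's expected payoff against this mix (using attack at Dawn): (8/9)·3 + (1/9)·8 = 32/9.

v = 32/9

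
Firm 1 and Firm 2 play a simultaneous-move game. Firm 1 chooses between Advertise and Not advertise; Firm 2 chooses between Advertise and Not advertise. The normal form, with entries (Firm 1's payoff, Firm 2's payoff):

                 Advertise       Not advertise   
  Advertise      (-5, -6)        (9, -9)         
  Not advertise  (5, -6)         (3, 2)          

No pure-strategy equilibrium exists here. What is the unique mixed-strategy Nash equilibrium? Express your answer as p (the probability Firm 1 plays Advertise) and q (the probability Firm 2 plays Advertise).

p = 8/11, q = 3/8

In a mixed equilibrium Firm 2 is indifferent between Advertise and Not advertise; this condition fixes p.
  Firm 2's payoff to Advertise: p·(-6) + (1−p)·(-6) = -6
  Firm 2's payoff to Not advertise: p·(-9) + (1−p)·2 = -11p + 2
  -6 = -11p + 2  ⇒  11p = 8  ⇒  p = 8/11.
Set Firm 1's expected payoff from Advertise equal to that from Not advertise:
  Firm 1's payoff from Advertise: q·(-5) + (1−q)·9 = -14q + 9
  Firm 1's payoff from Not advertise: q·5 + (1−q)·3 = 2q + 3
  -14q + 9 = 2q + 3  ⇒  -16q = -6  ⇒  q = 3/8.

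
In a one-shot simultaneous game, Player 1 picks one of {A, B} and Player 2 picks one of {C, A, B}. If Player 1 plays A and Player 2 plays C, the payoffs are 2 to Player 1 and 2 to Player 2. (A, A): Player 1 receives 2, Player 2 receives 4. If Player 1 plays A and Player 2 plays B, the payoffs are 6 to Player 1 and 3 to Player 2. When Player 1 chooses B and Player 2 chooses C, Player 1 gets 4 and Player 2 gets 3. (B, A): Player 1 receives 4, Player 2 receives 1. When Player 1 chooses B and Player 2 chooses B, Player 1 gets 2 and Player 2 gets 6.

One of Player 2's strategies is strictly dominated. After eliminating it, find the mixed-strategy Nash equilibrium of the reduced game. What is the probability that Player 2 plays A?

Player 2's strategy C is strictly dominated by B: 3 > 2 and 6 > 3. Eliminate C.
Set Player 1's expected payoff from A equal to that from B:
  Player 1's payoff from A: q·2 + (1−q)·6 = -4q + 6
  Player 1's payoff from B: q·4 + (1−q)·2 = 2q + 2
  -4q + 6 = 2q + 2  ⇒  -6q = -4  ⇒  q = 2/3.

q = 2/3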